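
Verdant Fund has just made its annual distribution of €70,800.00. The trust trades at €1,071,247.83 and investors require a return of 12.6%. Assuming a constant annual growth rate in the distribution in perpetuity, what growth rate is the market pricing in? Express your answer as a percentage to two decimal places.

5.62%

P = D₀(1+g)/(r−g) ⇒ P(r−g) = D₀(1+g) ⇒ g(P+D₀) = P·r − D₀
g = (P·r − D₀)/(P + D₀) = (€1,071,247.83×0.126 − €70,800.00) / (€1,071,247.83 + €70,800.00) = 0.056195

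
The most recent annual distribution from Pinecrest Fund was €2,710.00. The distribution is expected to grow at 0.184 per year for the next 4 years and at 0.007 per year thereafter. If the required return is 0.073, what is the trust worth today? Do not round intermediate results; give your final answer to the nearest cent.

D_1 = 3208.64000
D_2 = 3799.02976
D_3 = 4498.05124
D_4 = 5325.69266
Terminal value at year 4: TV = D_4×(1+g_2)/(r−g_2) = 5362.97251/0.066 = 81257.15927
P_0 = D_1/(1+r)^1 + D_2/(1+r)^2 + D_3/(1+r)^3 + D_4/(1+r)^4 + TV/(1+r)^4
    = 2990.34483 + 3299.69084 + 3641.03817 + 4017.69729 + 61300.32084 = 75249.09198

€75249.09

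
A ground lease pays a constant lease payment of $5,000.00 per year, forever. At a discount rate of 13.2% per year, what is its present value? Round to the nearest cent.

Level perpetuity: PV = C / r = $5,000.00 / 0.132 = $37,878.79

$37878.79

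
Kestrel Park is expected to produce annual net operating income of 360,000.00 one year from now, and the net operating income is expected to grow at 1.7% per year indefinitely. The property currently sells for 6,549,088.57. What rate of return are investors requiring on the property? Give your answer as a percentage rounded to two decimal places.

7.20%

P = D₁/(r − g) ⇒ r = D₁/P + g = 360,000.0000/6,549,088.57 + 0.017 = 0.054969 + 0.017 = 0.071969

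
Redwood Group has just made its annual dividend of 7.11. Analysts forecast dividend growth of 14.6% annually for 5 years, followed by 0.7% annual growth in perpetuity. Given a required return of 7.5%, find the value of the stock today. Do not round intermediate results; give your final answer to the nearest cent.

188.21

D_1 = 8.14806
D_2 = 9.33768
D_3 = 10.70098
D_4 = 12.26332
D_5 = 14.05377
Terminal value at year 5: TV = D_5×(1+g_2)/(r−g_2) = 14.15214/0.068 = 208.11973
P_0 = D_1/(1+r)^1 + D_2/(1+r)^2 + D_3/(1+r)^3 + D_4/(1+r)^4 + D_5/(1+r)^5 + TV/(1+r)^5
    = 7.57959 + 8.08020 + 8.61386 + 9.18278 + 9.78927 + 144.96759 = 188.21330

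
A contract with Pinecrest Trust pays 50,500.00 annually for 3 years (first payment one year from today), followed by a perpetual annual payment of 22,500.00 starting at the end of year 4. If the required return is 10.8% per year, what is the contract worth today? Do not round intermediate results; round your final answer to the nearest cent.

PV of 3-year annuity: 50,500.00 × [1 − (1+0.108)^−3] / 0.108 = 123838.13269
Perpetuity value at year 3: 22,500.00 / 0.108 = 208333.33333
PV of perpetuity: 208333.33333 / (1+0.108)^3 = 153157.92768
Total PV = 123838.13269 + 153157.92768 = 276996.06037

276996.06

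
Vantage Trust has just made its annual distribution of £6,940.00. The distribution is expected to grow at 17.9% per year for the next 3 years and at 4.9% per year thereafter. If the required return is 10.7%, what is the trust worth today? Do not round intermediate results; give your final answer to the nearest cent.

£175284.75

D_1 = 8182.26000
D_2 = 9646.88454
D_3 = 11373.67687
Terminal value at year 3: TV = D_3×(1+g_2)/(r−g_2) = 11930.98704/0.058 = 205706.67309
P_0 = D_1/(1+r)^1 + D_2/(1+r)^2 + D_3/(1+r)^3 + TV/(1+r)^3
    = 7391.38211 + 7872.12241 + 8384.13038 + 151637.11662 = 175284.75153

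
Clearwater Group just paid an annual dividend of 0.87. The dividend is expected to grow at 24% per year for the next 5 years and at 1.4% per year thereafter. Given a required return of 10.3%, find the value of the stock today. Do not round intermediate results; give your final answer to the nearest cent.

24.06

D_1 = 1.07880
D_2 = 1.33771
D_3 = 1.65876
D_4 = 2.05687
D_5 = 2.55051
Terminal value at year 5: TV = D_5×(1+g_2)/(r−g_2) = 2.58622/0.089 = 29.05866
P_0 = D_1/(1+r)^1 + D_2/(1+r)^2 + D_3/(1+r)^3 + D_4/(1+r)^4 + D_5/(1+r)^5 + TV/(1+r)^5
    = 0.97806 + 1.09954 + 1.23611 + 1.38965 + 1.56225 + 17.79910 = 24.06471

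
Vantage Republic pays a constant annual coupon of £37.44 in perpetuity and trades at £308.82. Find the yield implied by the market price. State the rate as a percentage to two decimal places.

12.12%

P = C/r ⇒ r = C/P = £37.44/£308.82 = 0.121236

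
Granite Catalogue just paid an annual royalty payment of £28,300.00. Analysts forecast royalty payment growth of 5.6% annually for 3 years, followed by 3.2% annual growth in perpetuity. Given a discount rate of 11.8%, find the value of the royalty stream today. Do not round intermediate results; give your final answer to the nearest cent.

D_1 = 29884.80000
D_2 = 31558.34880
D_3 = 33325.61633
Terminal value at year 3: TV = D_3×(1+g_2)/(r−g_2) = 34392.03606/0.086 = 399907.39599
P_0 = D_1/(1+r)^1 + D_2/(1+r)^2 + D_3/(1+r)^3 + TV/(1+r)^3
    = 26730.59034 + 25248.21413 + 23848.04483 + 286176.53799 = 362003.38729

£362003.39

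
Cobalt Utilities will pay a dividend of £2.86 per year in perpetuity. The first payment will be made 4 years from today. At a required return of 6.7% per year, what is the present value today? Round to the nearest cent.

Value at end of year 3: C / r = £2.86 / 0.067 = £42.6866
Discount to today: PV = £42.6866 / (1 + 0.067)^3 = £42.6866 / 1.214768 = £35.14

£35.14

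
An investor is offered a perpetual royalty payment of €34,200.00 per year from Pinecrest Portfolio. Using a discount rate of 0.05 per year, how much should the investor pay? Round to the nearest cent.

Level perpetuity: PV = C / r = €34,200.00 / 0.05 = €684,000.00

€684000.00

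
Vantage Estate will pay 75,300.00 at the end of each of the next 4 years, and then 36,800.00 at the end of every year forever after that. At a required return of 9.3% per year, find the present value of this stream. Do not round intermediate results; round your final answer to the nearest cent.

519611.21

PV of 4-year annuity: 75,300.00 × [1 − (1+0.093)^−4] / 0.093 = 242353.12732
Perpetuity value at year 4: 36,800.00 / 0.093 = 395698.92473
PV of perpetuity: 395698.92473 / (1+0.093)^4 = 277258.08694
Total PV = 242353.12732 + 277258.08694 = 519611.21426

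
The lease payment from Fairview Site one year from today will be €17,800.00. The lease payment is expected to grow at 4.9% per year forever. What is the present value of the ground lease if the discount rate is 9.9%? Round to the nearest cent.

€356000.00

Growing perpetuity: P = D₁ / (r − g) = €17,800.0000 / (0.099 − 0.049) = €356,000.00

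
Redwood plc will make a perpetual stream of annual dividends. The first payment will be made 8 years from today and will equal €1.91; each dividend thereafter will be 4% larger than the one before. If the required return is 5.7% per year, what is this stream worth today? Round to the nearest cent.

€76.22

Value at end of year 7: C₁ / (r − g) = €1.91 / (0.057 − 0.04) = €112.3529
Discount to today: PV = €112.3529 / (1 + 0.057)^7 = €112.3529 / 1.474093 = €76.22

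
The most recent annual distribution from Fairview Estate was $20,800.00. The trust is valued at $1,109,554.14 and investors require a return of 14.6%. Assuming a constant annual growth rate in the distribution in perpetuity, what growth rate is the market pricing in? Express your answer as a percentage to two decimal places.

P = D₀(1+g)/(r−g) ⇒ P(r−g) = D₀(1+g) ⇒ g(P+D₀) = P·r − D₀
g = (P·r − D₀)/(P + D₀) = ($1,109,554.14×0.146 − $20,800.00) / ($1,109,554.14 + $20,800.00) = 0.124912

12.49%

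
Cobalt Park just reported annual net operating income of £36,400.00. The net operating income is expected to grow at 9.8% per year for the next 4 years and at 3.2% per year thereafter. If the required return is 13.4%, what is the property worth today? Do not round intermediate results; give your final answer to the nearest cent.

D_1 = 39967.20000
D_2 = 43883.98560
D_3 = 48184.61619
D_4 = 52906.70858
Terminal value at year 4: TV = D_4×(1+g_2)/(r−g_2) = 54599.72325/0.102 = 535291.40441
P_0 = D_1/(1+r)^1 + D_2/(1+r)^2 + D_3/(1+r)^3 + D_4/(1+r)^4 + TV/(1+r)^4
    = 35244.44444 + 34125.57319 + 33042.22166 + 31993.26224 + 323696.53565 = 458102.03719

£458102.04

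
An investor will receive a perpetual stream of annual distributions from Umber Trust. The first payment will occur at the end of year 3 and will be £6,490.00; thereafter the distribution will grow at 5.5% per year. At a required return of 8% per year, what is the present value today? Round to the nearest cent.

Value at end of year 2: C₁ / (r − g) = £6,490.00 / (0.08 − 0.055) = £259,600.0000
Discount to today: PV = £259,600.0000 / (1 + 0.08)^2 = £259,600.0000 / 1.166400 = £222,565.16

£222565.16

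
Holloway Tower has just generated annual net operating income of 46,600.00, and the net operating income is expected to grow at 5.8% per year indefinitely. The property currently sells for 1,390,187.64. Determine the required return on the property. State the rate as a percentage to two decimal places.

D₁ = 46,600.00 × 1.058 = 49,302.8000
P = D₁/(r − g) ⇒ r = D₁/P + g = 49,302.8000/1,390,187.64 + 0.058 = 0.035465 + 0.058 = 0.093465

9.35%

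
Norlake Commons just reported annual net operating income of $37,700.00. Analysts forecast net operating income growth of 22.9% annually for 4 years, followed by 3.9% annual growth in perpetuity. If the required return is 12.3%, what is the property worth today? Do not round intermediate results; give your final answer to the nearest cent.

$858813.01

D_1 = 46333.30000
D_2 = 56943.62570
D_3 = 69983.71599
D_4 = 86009.98695
Terminal value at year 4: TV = D_4×(1+g_2)/(r−g_2) = 89364.37644/0.084 = 1063861.62425
P_0 = D_1/(1+r)^1 + D_2/(1+r)^2 + D_3/(1+r)^3 + D_4/(1+r)^4 + TV/(1+r)^4
    = 41258.50401 + 45152.89530 + 49414.87830 + 54079.14998 + 668907.58129 = 858813.00887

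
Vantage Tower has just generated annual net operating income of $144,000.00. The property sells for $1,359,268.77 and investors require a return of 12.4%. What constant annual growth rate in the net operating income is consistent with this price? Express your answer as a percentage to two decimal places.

P = D₀(1+g)/(r−g) ⇒ P(r−g) = D₀(1+g) ⇒ g(P+D₀) = P·r − D₀
g = (P·r − D₀)/(P + D₀) = ($1,359,268.77×0.124 − $144,000.00) / ($1,359,268.77 + $144,000.00) = 0.016331

1.63%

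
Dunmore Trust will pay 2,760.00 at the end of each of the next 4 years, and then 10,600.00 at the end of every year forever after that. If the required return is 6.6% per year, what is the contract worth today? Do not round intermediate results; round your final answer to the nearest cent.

PV of 4-year annuity: 2,760.00 × [1 − (1+0.066)^−4] / 0.066 = 9433.74657
Perpetuity value at year 4: 10,600.00 / 0.066 = 160606.06061
PV of perpetuity: 160606.06061 / (1+0.066)^4 = 124375.00493
Total PV = 9433.74657 + 124375.00493 = 133808.75150

133808.75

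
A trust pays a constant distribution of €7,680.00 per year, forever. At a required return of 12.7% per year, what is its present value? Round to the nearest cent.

Level perpetuity: PV = C / r = €7,680.00 / 0.127 = €60,472.44

€60472.44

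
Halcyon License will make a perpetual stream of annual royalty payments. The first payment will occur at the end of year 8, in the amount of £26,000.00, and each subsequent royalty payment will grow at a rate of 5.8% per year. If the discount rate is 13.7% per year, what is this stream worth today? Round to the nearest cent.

£133974.76

Value at end of year 7: C₁ / (r − g) = £26,000.00 / (0.137 − 0.058) = £329,113.9241
Discount to today: PV = £329,113.9241 / (1 + 0.137)^7 = £329,113.9241 / 2.456537 = £133,974.76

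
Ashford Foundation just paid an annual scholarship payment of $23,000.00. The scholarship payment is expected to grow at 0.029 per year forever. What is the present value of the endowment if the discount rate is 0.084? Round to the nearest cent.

$430309.09

D₁ = D₀ × (1 + g) = $23,000.00 × 1.029 = $23,667.0000
Growing perpetuity: P = D₁ / (r − g) = $23,667.0000 / (0.084 − 0.029) = $430,309.09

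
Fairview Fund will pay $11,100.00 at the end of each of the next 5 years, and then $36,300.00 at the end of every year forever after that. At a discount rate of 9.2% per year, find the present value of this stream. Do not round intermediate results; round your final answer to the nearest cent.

$297052.56

PV of 5-year annuity: $11,100.00 × [1 − (1+0.092)^−5] / 0.092 = 42952.00559
Perpetuity value at year 5: $36,300.00 / 0.092 = 394565.21739
PV of perpetuity: 394565.21739 / (1+0.092)^5 = 254100.55045
Total PV = 42952.00559 + 254100.55045 = 297052.55604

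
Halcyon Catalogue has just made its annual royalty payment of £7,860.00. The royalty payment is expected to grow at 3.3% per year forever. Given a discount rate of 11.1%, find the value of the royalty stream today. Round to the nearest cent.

£104094.62

D₁ = D₀ × (1 + g) = £7,860.00 × 1.033 = £8,119.3800
Growing perpetuity: P = D₁ / (r − g) = £8,119.3800 / (0.111 − 0.033) = £104,094.62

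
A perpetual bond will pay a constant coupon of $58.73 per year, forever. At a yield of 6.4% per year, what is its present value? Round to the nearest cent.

Level perpetuity: PV = C / r = $58.73 / 0.064 = $917.66

$917.66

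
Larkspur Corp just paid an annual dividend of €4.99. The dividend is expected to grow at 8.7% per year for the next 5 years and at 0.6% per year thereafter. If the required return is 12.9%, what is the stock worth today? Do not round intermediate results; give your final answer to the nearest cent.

D_1 = 5.42413
D_2 = 5.89603
D_3 = 6.40898
D_4 = 6.96657
D_5 = 7.57266
Terminal value at year 5: TV = D_5×(1+g_2)/(r−g_2) = 7.61809/0.123 = 61.93571
P_0 = D_1/(1+r)^1 + D_2/(1+r)^2 + D_3/(1+r)^3 + D_4/(1+r)^4 + D_5/(1+r)^5 + TV/(1+r)^5
    = 4.80437 + 4.62564 + 4.45356 + 4.28788 + 4.12837 + 33.76536 = 56.06518

€56.07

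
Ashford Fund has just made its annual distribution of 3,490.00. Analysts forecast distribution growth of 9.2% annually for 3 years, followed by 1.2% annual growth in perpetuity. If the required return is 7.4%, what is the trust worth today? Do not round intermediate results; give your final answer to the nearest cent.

70703.17

D_1 = 3811.08000
D_2 = 4161.69936
D_3 = 4544.57570
Terminal value at year 3: TV = D_3×(1+g_2)/(r−g_2) = 4599.11061/0.062 = 74179.20338
P_0 = D_1/(1+r)^1 + D_2/(1+r)^2 + D_3/(1+r)^3 + TV/(1+r)^3
    = 3548.49162 + 3607.96355 + 3668.43221 + 59878.28058 = 70703.16796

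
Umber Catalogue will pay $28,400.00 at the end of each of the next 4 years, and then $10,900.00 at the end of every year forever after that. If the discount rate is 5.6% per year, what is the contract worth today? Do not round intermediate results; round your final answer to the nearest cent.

$255841.78

PV of 4-year annuity: $28,400.00 × [1 − (1+0.056)^−4] / 0.056 = 99317.11023
Perpetuity value at year 4: $10,900.00 / 0.056 = 194642.85714
PV of perpetuity: 194642.85714 / (1+0.056)^4 = 156524.67047
Total PV = 99317.11023 + 156524.67047 = 255841.78070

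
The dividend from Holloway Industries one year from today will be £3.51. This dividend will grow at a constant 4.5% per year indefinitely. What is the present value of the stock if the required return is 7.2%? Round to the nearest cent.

Growing perpetuity: P = D₁ / (r − g) = £3.5100 / (0.072 − 0.045) = £130.00

£130.00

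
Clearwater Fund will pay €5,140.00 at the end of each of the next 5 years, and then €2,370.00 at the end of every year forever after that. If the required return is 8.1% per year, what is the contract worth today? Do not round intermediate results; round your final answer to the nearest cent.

€40289.98

PV of 5-year annuity: €5,140.00 × [1 − (1+0.081)^−5] / 0.081 = 20468.55354
Perpetuity value at year 5: €2,370.00 / 0.081 = 29259.25926
PV of perpetuity: 29259.25926 / (1+0.081)^5 = 19821.42426
Total PV = 20468.55354 + 19821.42426 = 40289.97780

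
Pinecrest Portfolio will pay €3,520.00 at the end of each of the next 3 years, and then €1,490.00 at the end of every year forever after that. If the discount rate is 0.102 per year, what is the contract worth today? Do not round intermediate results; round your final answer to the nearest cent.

€19638.43

PV of 3-year annuity: €3,520.00 × [1 − (1+0.102)^−3] / 0.102 = 8722.98871
Perpetuity value at year 3: €1,490.00 / 0.102 = 14607.84314
PV of perpetuity: 14607.84314 / (1+0.102)^3 = 10915.44167
Total PV = 8722.98871 + 10915.44167 = 19638.43037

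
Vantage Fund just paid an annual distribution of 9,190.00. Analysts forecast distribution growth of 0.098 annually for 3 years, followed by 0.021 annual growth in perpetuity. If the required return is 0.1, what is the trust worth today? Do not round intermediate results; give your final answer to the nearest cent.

145595.22

D_1 = 10090.62000
D_2 = 11079.50076
D_3 = 12165.29183
Terminal value at year 3: TV = D_3×(1+g_2)/(r−g_2) = 12420.76296/0.079 = 157224.84763
P_0 = D_1/(1+r)^1 + D_2/(1+r)^2 + D_3/(1+r)^3 + TV/(1+r)^3
    = 9173.29091 + 9156.61220 + 9139.96381 + 118125.35510 = 145595.22202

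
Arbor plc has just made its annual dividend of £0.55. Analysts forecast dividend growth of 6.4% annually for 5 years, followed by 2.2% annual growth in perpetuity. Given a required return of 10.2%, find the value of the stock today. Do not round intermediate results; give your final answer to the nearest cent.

D_1 = 0.58520
D_2 = 0.62265
D_3 = 0.66250
D_4 = 0.70490
D_5 = 0.75002
Terminal value at year 5: TV = D_5×(1+g_2)/(r−g_2) = 0.76652/0.08 = 9.58146
P_0 = D_1/(1+r)^1 + D_2/(1+r)^2 + D_3/(1+r)^3 + D_4/(1+r)^4 + D_5/(1+r)^5 + TV/(1+r)^5
    = 0.53103 + 0.51272 + 0.49504 + 0.47797 + 0.46149 + 5.89554 = 8.37381

£8.37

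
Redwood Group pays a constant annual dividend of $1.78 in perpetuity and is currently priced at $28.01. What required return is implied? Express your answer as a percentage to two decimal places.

P = C/r ⇒ r = C/P = $1.78/$28.01 = 0.063549

6.35%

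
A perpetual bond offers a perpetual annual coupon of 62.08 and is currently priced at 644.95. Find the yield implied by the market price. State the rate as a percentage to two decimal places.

9.63%

P = C/r ⇒ r = C/P = 62.08/644.95 = 0.096256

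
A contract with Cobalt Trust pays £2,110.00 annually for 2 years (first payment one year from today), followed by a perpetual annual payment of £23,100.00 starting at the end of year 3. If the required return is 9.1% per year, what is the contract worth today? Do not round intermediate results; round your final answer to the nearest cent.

PV of 2-year annuity: £2,110.00 × [1 − (1+0.091)^−2] / 0.091 = 3706.69615
Perpetuity value at year 2: £23,100.00 / 0.091 = 253846.15385
PV of perpetuity: 253846.15385 / (1+0.091)^2 = 213265.73628
Total PV = 3706.69615 + 213265.73628 = 216972.43243

£216972.43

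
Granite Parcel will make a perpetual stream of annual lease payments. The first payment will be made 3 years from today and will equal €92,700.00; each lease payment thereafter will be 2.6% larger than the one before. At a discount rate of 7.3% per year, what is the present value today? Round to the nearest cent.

Value at end of year 2: C₁ / (r − g) = €92,700.00 / (0.073 − 0.026) = €1,972,340.4255
Discount to today: PV = €1,972,340.4255 / (1 + 0.073)^2 = €1,972,340.4255 / 1.151329 = €1,713,098.88

€1713098.88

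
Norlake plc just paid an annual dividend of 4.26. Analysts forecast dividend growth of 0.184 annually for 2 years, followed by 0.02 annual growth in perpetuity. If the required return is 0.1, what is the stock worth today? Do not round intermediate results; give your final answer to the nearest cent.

72.45

D_1 = 5.04384
D_2 = 5.97191
Terminal value at year 2: TV = D_2×(1+g_2)/(r−g_2) = 6.09134/0.08 = 76.14181
P_0 = D_1/(1+r)^1 + D_2/(1+r)^2 + TV/(1+r)^2
    = 4.58531 + 4.93546 + 62.92711 = 72.44788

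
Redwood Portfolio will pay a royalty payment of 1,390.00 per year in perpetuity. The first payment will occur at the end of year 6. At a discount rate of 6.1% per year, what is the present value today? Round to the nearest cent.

Value at end of year 5: C / r = 1,390.00 / 0.061 = 22,786.8852
Discount to today: PV = 22,786.8852 / (1 + 0.061)^5 = 22,786.8852 / 1.344550 = 16,947.59

16947.59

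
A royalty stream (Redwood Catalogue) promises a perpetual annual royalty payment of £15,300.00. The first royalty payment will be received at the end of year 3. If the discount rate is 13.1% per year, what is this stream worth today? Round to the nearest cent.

Value at end of year 2: C / r = £15,300.00 / 0.131 = £116,793.8931
Discount to today: PV = £116,793.8931 / (1 + 0.131)^2 = £116,793.8931 / 1.279161 = £91,305.08

£91305.08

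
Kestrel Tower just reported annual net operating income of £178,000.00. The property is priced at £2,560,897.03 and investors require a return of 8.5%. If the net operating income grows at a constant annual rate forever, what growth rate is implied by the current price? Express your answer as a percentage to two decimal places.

1.45%

P = D₀(1+g)/(r−g) ⇒ P(r−g) = D₀(1+g) ⇒ g(P+D₀) = P·r − D₀
g = (P·r − D₀)/(P + D₀) = (£2,560,897.03×0.085 − £178,000.00) / (£2,560,897.03 + £178,000.00) = 0.014486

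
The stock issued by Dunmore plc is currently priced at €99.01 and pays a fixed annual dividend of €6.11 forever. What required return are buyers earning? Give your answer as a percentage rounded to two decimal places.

P = C/r ⇒ r = C/P = €6.11/€99.01 = 0.061711

6.17%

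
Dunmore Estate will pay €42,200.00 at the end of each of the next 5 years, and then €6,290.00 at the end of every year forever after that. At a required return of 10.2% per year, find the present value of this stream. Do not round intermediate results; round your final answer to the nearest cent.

PV of 5-year annuity: €42,200.00 × [1 − (1+0.102)^−5] / 0.102 = 159157.19942
Perpetuity value at year 5: €6,290.00 / 0.102 = 61666.66667
PV of perpetuity: 61666.66667 / (1+0.102)^5 = 37943.94666
Total PV = 159157.19942 + 37943.94666 = 197101.14608

€197101.15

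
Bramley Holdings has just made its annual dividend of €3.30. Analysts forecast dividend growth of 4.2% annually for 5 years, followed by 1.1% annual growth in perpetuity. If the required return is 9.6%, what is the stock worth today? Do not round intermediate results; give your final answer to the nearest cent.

€44.70

D_1 = 3.43860
D_2 = 3.58302
D_3 = 3.73351
D_4 = 3.89032
D_5 = 4.05371
Terminal value at year 5: TV = D_5×(1+g_2)/(r−g_2) = 4.09830/0.085 = 48.21529
P_0 = D_1/(1+r)^1 + D_2/(1+r)^2 + D_3/(1+r)^3 + D_4/(1+r)^4 + D_5/(1+r)^5 + TV/(1+r)^5
    = 3.13741 + 2.98283 + 2.83586 + 2.69614 + 2.56330 + 30.48821 = 44.70376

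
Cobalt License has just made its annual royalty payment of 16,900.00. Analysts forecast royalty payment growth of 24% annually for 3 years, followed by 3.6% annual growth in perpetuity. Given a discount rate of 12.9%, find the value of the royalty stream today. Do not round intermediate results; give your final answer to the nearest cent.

310767.74

D_1 = 20956.00000
D_2 = 25985.44000
D_3 = 32221.94560
Terminal value at year 3: TV = D_3×(1+g_2)/(r−g_2) = 33381.93564/0.093 = 358945.54453
P_0 = D_1/(1+r)^1 + D_2/(1+r)^2 + D_3/(1+r)^3 + TV/(1+r)^3
    = 18561.55890 + 20386.47745 + 22390.81668 + 249428.88262 = 310767.73565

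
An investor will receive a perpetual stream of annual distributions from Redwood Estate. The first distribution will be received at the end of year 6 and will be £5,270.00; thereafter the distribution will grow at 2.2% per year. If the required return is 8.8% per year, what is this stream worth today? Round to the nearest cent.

Value at end of year 5: C₁ / (r − g) = £5,270.00 / (0.088 − 0.022) = £79,848.4848
Discount to today: PV = £79,848.4848 / (1 + 0.088)^5 = £79,848.4848 / 1.524560 = £52,374.78

£52374.78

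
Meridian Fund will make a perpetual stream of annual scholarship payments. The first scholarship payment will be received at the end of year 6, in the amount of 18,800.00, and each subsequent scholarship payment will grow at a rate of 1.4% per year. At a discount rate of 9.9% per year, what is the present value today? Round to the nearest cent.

137959.13

Value at end of year 5: C₁ / (r − g) = 18,800.00 / (0.099 − 0.014) = 221,176.4706
Discount to today: PV = 221,176.4706 / (1 + 0.099)^5 = 221,176.4706 / 1.603203 = 137,959.13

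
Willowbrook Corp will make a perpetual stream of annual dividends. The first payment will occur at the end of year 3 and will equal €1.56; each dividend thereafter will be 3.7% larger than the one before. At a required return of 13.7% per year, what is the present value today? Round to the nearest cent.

€12.07

Value at end of year 2: C₁ / (r − g) = €1.56 / (0.137 − 0.037) = €15.6000
Discount to today: PV = €15.6000 / (1 + 0.137)^2 = €15.6000 / 1.292769 = €12.07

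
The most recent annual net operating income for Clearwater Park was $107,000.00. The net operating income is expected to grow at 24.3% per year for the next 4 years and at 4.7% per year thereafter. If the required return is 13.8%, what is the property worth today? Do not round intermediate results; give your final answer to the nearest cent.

D_1 = 133001.00000
D_2 = 165320.24300
D_3 = 205493.06205
D_4 = 255427.87613
Terminal value at year 4: TV = D_4×(1+g_2)/(r−g_2) = 267432.98630/0.091 = 2938824.02533
P_0 = D_1/(1+r)^1 + D_2/(1+r)^2 + D_3/(1+r)^3 + D_4/(1+r)^4 + TV/(1+r)^4
    = 116872.58348 + 127656.08196 + 139434.54294 + 152299.76879 + 1752284.15297 = 2288547.13014

$2288547.13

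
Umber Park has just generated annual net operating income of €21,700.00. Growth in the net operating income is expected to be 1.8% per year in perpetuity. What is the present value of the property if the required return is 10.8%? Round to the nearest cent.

D₁ = D₀ × (1 + g) = €21,700.00 × 1.018 = €22,090.6000
Growing perpetuity: P = D₁ / (r − g) = €22,090.6000 / (0.108 − 0.018) = €245,451.11

€245451.11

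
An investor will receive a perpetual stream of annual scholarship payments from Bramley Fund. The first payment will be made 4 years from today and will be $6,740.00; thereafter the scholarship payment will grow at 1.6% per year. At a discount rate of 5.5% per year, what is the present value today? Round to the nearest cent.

$147176.31

Value at end of year 3: C₁ / (r − g) = $6,740.00 / (0.055 − 0.016) = $172,820.5128
Discount to today: PV = $172,820.5128 / (1 + 0.055)^3 = $172,820.5128 / 1.174241 = $147,176.31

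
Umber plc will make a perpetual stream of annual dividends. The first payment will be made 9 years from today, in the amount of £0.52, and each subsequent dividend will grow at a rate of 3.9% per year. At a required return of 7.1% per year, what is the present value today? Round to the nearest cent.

Value at end of year 8: C₁ / (r − g) = £0.52 / (0.071 − 0.039) = £16.2500
Discount to today: PV = £16.2500 / (1 + 0.071)^8 = £16.2500 / 1.731075 = £9.39

£9.39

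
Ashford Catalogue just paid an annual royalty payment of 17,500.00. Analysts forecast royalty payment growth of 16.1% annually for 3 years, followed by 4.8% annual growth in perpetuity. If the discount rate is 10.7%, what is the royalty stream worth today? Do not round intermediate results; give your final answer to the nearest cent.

416382.98

D_1 = 20317.50000
D_2 = 23588.61750
D_3 = 27386.38492
Terminal value at year 3: TV = D_3×(1+g_2)/(r−g_2) = 28700.93139/0.059 = 486456.46430
P_0 = D_1/(1+r)^1 + D_2/(1+r)^2 + D_3/(1+r)^3 + TV/(1+r)^3
    = 18353.65854 + 19248.95895 + 20187.93256 + 358592.42921 = 416382.97926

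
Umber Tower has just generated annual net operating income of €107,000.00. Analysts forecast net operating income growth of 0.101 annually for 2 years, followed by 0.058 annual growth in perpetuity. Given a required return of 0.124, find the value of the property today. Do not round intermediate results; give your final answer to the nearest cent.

€1853240.17

D_1 = 117807.00000
D_2 = 129705.50700
Terminal value at year 2: TV = D_2×(1+g_2)/(r−g_2) = 137228.42641/0.066 = 2079218.58191
P_0 = D_1/(1+r)^1 + D_2/(1+r)^2 + TV/(1+r)^2
    = 104810.49822 + 102665.79941 + 1645763.87545 = 1853240.17308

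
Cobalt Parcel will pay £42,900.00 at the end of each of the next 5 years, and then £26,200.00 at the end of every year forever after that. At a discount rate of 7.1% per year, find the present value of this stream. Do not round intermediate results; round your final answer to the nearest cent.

PV of 5-year annuity: £42,900.00 × [1 − (1+0.071)^−5] / 0.071 = 175428.49915
Perpetuity value at year 5: £26,200.00 / 0.071 = 369014.08451
PV of perpetuity: 369014.08451 / (1+0.071)^5 = 261875.93351
Total PV = 175428.49915 + 261875.93351 = 437304.43266

£437304.43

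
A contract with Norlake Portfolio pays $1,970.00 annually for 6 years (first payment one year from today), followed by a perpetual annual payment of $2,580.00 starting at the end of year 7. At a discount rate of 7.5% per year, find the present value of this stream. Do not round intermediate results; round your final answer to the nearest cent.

$31536.75

PV of 6-year annuity: $1,970.00 × [1 − (1+0.075)^−6] / 0.075 = 9246.87745
Perpetuity value at year 6: $2,580.00 / 0.075 = 34400.00000
PV of perpetuity: 34400.00000 / (1+0.075)^6 = 22289.87624
Total PV = 9246.87745 + 22289.87624 = 31536.75368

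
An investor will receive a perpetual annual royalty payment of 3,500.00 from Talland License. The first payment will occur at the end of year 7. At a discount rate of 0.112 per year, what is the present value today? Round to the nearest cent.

16528.04

Value at end of year 6: C / r = 3,500.00 / 0.112 = 31,250.0000
Discount to today: PV = 31,250.0000 / (1 + 0.112)^6 = 31,250.0000 / 1.890727 = 16,528.04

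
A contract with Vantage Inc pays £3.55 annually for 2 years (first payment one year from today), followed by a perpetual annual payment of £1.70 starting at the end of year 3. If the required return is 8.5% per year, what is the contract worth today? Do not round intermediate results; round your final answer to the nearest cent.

PV of 2-year annuity: £3.55 × [1 − (1+0.085)^−2] / 0.085 = 6.28746
Perpetuity value at year 2: £1.70 / 0.085 = 20.00000
PV of perpetuity: 20.00000 / (1+0.085)^2 = 16.98911
Total PV = 6.28746 + 16.98911 = 23.27656

£23.28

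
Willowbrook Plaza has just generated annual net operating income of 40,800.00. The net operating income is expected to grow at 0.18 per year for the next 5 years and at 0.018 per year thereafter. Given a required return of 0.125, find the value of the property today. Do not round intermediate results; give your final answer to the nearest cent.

728744.27

D_1 = 48144.00000
D_2 = 56809.92000
D_3 = 67035.70560
D_4 = 79102.13261
D_5 = 93340.51648
Terminal value at year 5: TV = D_5×(1+g_2)/(r−g_2) = 95020.64577/0.107 = 888043.41845
P_0 = D_1/(1+r)^1 + D_2/(1+r)^2 + D_3/(1+r)^3 + D_4/(1+r)^4 + D_5/(1+r)^5 + TV/(1+r)^5
    = 42794.66667 + 44886.85037 + 47081.31861 + 49383.07197 + 51797.35548 + 492801.00824 = 728744.27134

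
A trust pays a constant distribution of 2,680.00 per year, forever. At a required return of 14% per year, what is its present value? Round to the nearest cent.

19142.86

Level perpetuity: PV = C / r = 2,680.00 / 0.14 = 19,142.86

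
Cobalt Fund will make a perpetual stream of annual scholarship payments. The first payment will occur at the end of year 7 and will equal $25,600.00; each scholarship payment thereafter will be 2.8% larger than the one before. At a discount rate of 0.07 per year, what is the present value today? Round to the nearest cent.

Value at end of year 6: C₁ / (r − g) = $25,600.00 / (0.07 − 0.028) = $609,523.8095
Discount to today: PV = $609,523.8095 / (1 + 0.07)^6 = $609,523.8095 / 1.500730 = $406,151.45

$406151.45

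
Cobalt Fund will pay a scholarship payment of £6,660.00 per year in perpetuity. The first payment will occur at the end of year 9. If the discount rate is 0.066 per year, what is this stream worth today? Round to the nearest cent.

Value at end of year 8: C / r = £6,660.00 / 0.066 = £100,909.0909
Discount to today: PV = £100,909.0909 / (1 + 0.066)^8 = £100,909.0909 / 1.667468 = £60,516.34

£60516.34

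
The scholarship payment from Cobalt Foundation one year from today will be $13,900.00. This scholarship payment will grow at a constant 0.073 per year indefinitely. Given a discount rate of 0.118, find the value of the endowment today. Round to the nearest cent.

Growing perpetuity: P = D₁ / (r − g) = $13,900.0000 / (0.118 − 0.073) = $308,888.89

$308888.89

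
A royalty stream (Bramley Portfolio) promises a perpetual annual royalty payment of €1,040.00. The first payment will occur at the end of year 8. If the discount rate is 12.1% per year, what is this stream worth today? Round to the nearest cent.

€3863.75

Value at end of year 7: C / r = €1,040.00 / 0.121 = €8,595.0413
Discount to today: PV = €8,595.0413 / (1 + 0.121)^7 = €8,595.0413 / 2.224535 = €3,863.75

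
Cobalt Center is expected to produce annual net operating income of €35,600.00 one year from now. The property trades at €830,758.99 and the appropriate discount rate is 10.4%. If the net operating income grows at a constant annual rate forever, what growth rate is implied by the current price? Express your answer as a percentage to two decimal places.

6.11%

P = D₁/(r−g) ⇒ g = r − D₁/P = 0.104 − €35,600.00/€830,758.99 = 0.061148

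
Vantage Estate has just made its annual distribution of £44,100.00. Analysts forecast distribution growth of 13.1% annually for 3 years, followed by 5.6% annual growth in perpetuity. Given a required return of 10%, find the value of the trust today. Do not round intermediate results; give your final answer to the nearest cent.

£1290326.39

D_1 = 49877.10000
D_2 = 56411.00010
D_3 = 63800.84111
Terminal value at year 3: TV = D_3×(1+g_2)/(r−g_2) = 67373.68822/0.044 = 1531220.18671
P_0 = D_1/(1+r)^1 + D_2/(1+r)^2 + D_3/(1+r)^3 + TV/(1+r)^3
    = 45342.81818 + 46620.66124 + 47934.51624 + 1150428.38972 = 1290326.38538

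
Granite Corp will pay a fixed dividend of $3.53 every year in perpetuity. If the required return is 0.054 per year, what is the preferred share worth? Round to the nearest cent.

$65.37

Level perpetuity: PV = C / r = $3.53 / 0.054 = $65.37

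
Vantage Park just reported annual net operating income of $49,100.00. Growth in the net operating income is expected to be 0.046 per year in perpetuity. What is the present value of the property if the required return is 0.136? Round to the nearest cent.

D₁ = D₀ × (1 + g) = $49,100.00 × 1.046 = $51,358.6000
Growing perpetuity: P = D₁ / (r − g) = $51,358.6000 / (0.136 − 0.046) = $570,651.11

$570651.11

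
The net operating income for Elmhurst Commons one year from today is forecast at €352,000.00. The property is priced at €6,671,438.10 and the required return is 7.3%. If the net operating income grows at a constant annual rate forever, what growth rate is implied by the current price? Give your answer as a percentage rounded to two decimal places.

P = D₁/(r−g) ⇒ g = r − D₁/P = 0.073 − €352,000.00/€6,671,438.10 = 0.020238

2.02%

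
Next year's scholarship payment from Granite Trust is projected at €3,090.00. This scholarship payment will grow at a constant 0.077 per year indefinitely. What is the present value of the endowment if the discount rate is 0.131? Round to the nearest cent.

€57222.22

Growing perpetuity: P = D₁ / (r − g) = €3,090.0000 / (0.131 − 0.077) = €57,222.22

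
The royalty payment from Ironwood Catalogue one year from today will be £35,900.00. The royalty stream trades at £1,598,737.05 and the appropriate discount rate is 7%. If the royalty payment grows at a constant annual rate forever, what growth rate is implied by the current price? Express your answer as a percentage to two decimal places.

4.75%

P = D₁/(r−g) ⇒ g = r − D₁/P = 0.07 − £35,900.00/£1,598,737.05 = 0.047545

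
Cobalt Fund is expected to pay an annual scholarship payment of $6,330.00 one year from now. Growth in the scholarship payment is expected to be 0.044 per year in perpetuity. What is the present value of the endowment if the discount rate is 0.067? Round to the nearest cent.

$275217.39

Growing perpetuity: P = D₁ / (r − g) = $6,330.0000 / (0.067 − 0.044) = $275,217.39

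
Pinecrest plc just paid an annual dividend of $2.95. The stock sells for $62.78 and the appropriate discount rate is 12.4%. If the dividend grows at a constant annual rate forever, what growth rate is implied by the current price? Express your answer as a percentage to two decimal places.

7.36%

P = D₀(1+g)/(r−g) ⇒ P(r−g) = D₀(1+g) ⇒ g(P+D₀) = P·r − D₀
g = (P·r − D₀)/(P + D₀) = ($62.78×0.124 − $2.95) / ($62.78 + $2.95) = 0.073554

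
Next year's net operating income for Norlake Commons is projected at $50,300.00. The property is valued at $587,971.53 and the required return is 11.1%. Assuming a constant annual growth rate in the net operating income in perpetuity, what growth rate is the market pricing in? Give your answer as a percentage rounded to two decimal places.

2.55%

P = D₁/(r−g) ⇒ g = r − D₁/P = 0.111 − $50,300.00/$587,971.53 = 0.025452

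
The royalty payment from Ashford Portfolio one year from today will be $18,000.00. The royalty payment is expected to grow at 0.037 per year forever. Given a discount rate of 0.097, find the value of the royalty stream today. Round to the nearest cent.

Growing perpetuity: P = D₁ / (r − g) = $18,000.0000 / (0.097 − 0.037) = $300,000.00

$300000.00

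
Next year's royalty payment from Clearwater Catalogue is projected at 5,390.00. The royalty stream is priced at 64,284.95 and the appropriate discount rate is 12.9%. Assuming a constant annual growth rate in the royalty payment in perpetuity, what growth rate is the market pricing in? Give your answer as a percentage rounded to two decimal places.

4.52%

P = D₁/(r−g) ⇒ g = r − D₁/P = 0.129 − 5,390.00/64,284.95 = 0.045155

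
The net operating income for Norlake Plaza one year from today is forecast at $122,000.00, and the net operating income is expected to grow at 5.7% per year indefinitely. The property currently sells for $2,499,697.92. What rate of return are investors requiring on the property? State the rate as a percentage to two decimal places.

10.58%

P = D₁/(r − g) ⇒ r = D₁/P + g = $122,000.0000/$2,499,697.92 + 0.057 = 0.048806 + 0.057 = 0.105806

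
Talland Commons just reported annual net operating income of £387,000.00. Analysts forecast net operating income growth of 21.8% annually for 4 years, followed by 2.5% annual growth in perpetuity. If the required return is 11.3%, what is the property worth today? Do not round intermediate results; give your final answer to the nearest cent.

D_1 = 471366.00000
D_2 = 574123.78800
D_3 = 699282.77378
D_4 = 851726.41847
Terminal value at year 4: TV = D_4×(1+g_2)/(r−g_2) = 873019.57893/0.088 = 9920677.03330
P_0 = D_1/(1+r)^1 + D_2/(1+r)^2 + D_3/(1+r)^3 + D_4/(1+r)^4 + TV/(1+r)^4
    = 423509.43396 + 463463.15415 + 507186.09322 + 555033.83786 + 6464882.77054 = 8414075.28973

£8414075.29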